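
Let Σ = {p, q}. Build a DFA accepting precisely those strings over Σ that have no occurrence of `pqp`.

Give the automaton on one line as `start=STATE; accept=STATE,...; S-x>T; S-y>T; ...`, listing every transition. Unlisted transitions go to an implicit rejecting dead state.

Track partial matches of the forbidden pattern `pqp`. State s3 is a dead state reached once `pqp` has occurred; every other state accepts. s0 means no part of `pqp` is currently matched.
A 4-state machine:
        p   q  
>* s0   s1  s0 
 * s1   s1  s2 
 * s2   s3  s0 
   s3   s3  s3 
(> = start, * = accepting)

start=s0; accept=s0,s1,s2; s0-p>s1; s0-q>s0; s1-p>s1; s1-q>s2; s2-p>s3; s2-q>s0; s3-p>s3; s3-q>s3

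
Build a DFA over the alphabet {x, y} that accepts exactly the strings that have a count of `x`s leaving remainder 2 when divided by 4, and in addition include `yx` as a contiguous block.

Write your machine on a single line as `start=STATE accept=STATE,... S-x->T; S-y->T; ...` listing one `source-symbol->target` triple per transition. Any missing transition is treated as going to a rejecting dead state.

Run two small machines in parallel and take their product. One (4 states) tracks the count of `x`s modulo 4; the other (3 states) tracks whether and how much of `yx` has been seen. Each combined state is a pair, one component from each; accept when both components accept. After merging equivalent states the machine shrinks.
A 9-state machine:
        x   y  
>  q0   q1  q2 
   q1   q3  q4 
   q2   q4  q2 
   q3   q5  q6 
   q4   q7  q4 
   q5   q0  q8 
   q6   q8  q6 
 * q7   q8  q7 
   q8   q2  q8 
(> = start, * = accepting)

start=q0; accept=q7; q0-x->q1; q0-y->q2; q1-x->q3; q1-y->q4; q2-x->q4; q2-y->q2; q3-x->q5; q3-y->q6; q4-x->q7; q4-y->q4; q5-x->q0; q5-y->q8; q6-x->q8; q6-y->q6; q7-x->q8; q7-y->q7; q8-x->q2; q8-y->q8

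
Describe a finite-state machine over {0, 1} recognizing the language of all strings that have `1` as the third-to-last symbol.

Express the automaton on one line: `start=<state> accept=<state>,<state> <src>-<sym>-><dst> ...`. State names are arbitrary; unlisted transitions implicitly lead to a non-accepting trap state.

Because acceptance depends on a position counted from the end, the machine has to buffer the most recent 3 symbols. Make each state the string of the last up-to-3 symbols read; on input `x` shift the window left and append `x`. Accept when the buffered window has length 3 and begins with `1`.
          0    1  
>  S0     S1   S2 
   S1     S3   S4 
   S2     S5   S6 
   S3     S7   S8 
   S4     S9  S10 
   S5    S11  S12 
   S6    S13  S14 
   S7     S7   S8 
   S8     S9  S10 
   S9    S11  S12 
   S10   S13  S14 
 * S11    S7   S8 
 * S12    S9  S10 
 * S13   S11  S12 
 * S14   S13  S14 
(> = start, * = accepting)

start=S0 accept=S11,S12,S13,S14 S0-0->S1 S0-1->S2 S1-0->S3 S1-1->S4 S2-0->S5 S2-1->S6 S3-0->S7 S3-1->S8 S4-0->S9 S4-1->S10 S5-0->S11 S5-1->S12 S6-0->S13 S6-1->S14 S7-0->S7 S7-1->S8 S8-0->S9 S8-1->S10 S9-0->S11 S9-1->S12 S10-0->S13 S10-1->S14 S11-0->S7 S11-1->S8 S12-0->S9 S12-1->S10 S13-0->S11 S13-1->S12 S14-0->S13 S14-1->S14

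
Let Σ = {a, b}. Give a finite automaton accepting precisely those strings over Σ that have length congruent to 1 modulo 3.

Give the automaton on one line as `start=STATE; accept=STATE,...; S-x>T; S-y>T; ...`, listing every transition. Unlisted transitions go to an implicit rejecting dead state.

start=S0; accept=S1; S0-a>S1; S0-b>S1; S1-a>S2; S1-b>S2; S2-a>S0; S2-b>S0

Only the length mod 3 matters, so use a 3-cycle: from any state, every input symbol moves to the next state, wrapping S2 back to S0. Mark S1 accepting.
3 states suffice.
        a   b  
>  S0   S1  S1 
 * S1   S2  S2 
   S2   S0  S0 
(> = start, * = accepting)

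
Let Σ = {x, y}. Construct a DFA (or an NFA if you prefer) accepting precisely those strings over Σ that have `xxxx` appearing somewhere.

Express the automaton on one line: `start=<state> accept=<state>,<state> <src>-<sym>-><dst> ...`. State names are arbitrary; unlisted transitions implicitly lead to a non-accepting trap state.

States q0..q3 record the length of the longest prefix of `xxxx` that matches the current input suffix. Reaching q4 means `xxxx` has been seen, and we stay there forever. Accept from q4.
With 5 states:
        x   y  
>  q0   q1  q0 
   q1   q2  q0 
   q2   q3  q0 
   q3   q4  q0 
 * q4   q4  q4 
(> = start, * = accepting)

start=q0 accept=q4 q0-x->q1 q0-y->q0 q1-x->q2 q1-y->q0 q2-x->q3 q2-y->q0 q3-x->q4 q3-y->q0 q4-x->q4 q4-y->q4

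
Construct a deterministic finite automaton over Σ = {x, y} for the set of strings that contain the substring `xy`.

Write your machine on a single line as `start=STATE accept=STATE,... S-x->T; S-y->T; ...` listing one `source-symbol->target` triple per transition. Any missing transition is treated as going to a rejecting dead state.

Track how much of `xy` has been matched so far: state S0 is no progress, S2 is the absorbing accept state reached once `xy` has occurred. Intermediate states record partial matches; on a mismatch, fall back to the longest reusable overlap.
With 3 states:
        x   y  
>  S0   S1  S0 
   S1   S1  S2 
 * S2   S2  S2 
(> = start, * = accepting)

start=S0; accept=S2; S0-x->S1; S0-y->S0; S1-x->S1; S1-y->S2; S2-x->S2; S2-y->S2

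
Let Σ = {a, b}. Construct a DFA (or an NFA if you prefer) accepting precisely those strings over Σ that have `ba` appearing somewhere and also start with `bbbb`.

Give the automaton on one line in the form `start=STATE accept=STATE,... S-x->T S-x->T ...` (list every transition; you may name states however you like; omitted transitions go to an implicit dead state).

start=s0 accept=s6 s0-a->s1 s0-b->s2 s1-a->s1 s1-b->s1 s2-a->s1 s2-b->s3 s3-a->s1 s3-b->s4 s4-a->s1 s4-b->s5 s5-a->s6 s5-b->s5 s6-a->s6 s6-b->s6

Run two small machines in parallel and take their product. One (3 states) tracks whether and how much of `ba` has been seen; the other (6 states) tracks whether the input so far still matches the prefix `bbbb`. Each combined state is a pair, one component from each; accept when both components accept. Equivalent product states are then merged.
A 7-state machine:
        a   b  
>  s0   s1  s2 
   s1   s1  s1 
   s2   s1  s3 
   s3   s1  s4 
   s4   s1  s5 
   s5   s6  s5 
 * s6   s6  s6 
(> = start, * = accepting)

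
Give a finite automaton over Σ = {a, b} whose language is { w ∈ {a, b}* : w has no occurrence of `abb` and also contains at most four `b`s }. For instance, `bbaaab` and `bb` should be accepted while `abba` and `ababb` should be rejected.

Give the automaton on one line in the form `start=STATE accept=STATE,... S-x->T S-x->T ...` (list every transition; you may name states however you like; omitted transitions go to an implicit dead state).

Run two small machines in parallel and take their product. The first has 4 states tracking partial matches of the forbidden pattern `abb`; the second has 6 states tracking the count of `b`s, saturating at 5. A product state is a pair (one from each), accepting exactly when both do. Minimizing collapses redundant product states.
With 12 states:
          a    b  
>* S0     S1   S2 
 * S1     S1   S3 
 * S2     S4   S5 
 * S3     S4   S6 
 * S4     S4   S7 
 * S5     S8   S9 
   S6     S6   S6 
 * S7     S8   S6 
 * S8     S8  S10 
 * S9     S9  S11 
 * S10    S9   S6 
 * S11   S11   S6 
(> = start, * = accepting)

start=S0 accept=S0,S1,S2,S3,S4,S5,S7,S8,S9,S10,S11 S0-a->S1 S0-b->S2 S1-a->S1 S1-b->S3 S2-a->S4 S2-b->S5 S3-a->S4 S3-b->S6 S4-a->S4 S4-b->S7 S5-a->S8 S5-b->S9 S6-a->S6 S6-b->S6 S7-a->S8 S7-b->S6 S8-a->S8 S8-b->S10 S9-a->S9 S9-b->S11 S10-a->S9 S10-b->S6 S11-a->S11 S11-b->S6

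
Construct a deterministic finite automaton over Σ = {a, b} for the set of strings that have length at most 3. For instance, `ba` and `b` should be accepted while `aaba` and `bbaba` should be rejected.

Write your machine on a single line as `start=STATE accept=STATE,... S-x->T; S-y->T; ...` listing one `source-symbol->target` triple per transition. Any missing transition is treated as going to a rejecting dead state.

Count input length up to 4: every symbol moves from s0 toward s4, which means 'more than 3' and absorbs. Accept from {s0, s1, s2, s3}.
With 5 states:
        a   b  
>* s0   s1  s1 
 * s1   s2  s2 
 * s2   s3  s3 
 * s3   s4  s4 
   s4   s4  s4 
(> = start, * = accepting)

start=s0; accept=s0,s1,s2,s3; s0-a->s1; s0-b->s1; s1-a->s2; s1-b->s2; s2-a->s3; s2-b->s3; s3-a->s4; s3-b->s4; s4-a->s4; s4-b->s4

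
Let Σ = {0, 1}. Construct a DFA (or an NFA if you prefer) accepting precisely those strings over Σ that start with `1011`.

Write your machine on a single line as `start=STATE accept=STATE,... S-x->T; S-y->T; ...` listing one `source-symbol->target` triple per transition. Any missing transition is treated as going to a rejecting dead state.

start=q0; accept=q4; q0-0->q5; q0-1->q1; q1-0->q2; q1-1->q5; q2-0->q5; q2-1->q3; q3-0->q5; q3-1->q4; q4-0->q4; q4-1->q4; q5-0->q5; q5-1->q5

Walk along `1011` while the input agrees: from q0 take `1` to q1, and so on. Any deviation drops to the rejecting sink q5. Once q4 is reached the prefix is confirmed and every continuation is accepted.
A 6-state machine:
        0   1  
>  q0   q5  q1 
   q1   q2  q5 
   q2   q5  q3 
   q3   q5  q4 
 * q4   q4  q4 
   q5   q5  q5 
(> = start, * = accepting)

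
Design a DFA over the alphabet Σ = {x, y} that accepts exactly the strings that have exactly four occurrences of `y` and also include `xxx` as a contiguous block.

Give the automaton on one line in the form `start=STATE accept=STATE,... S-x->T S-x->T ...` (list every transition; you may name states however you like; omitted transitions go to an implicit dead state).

Handle the two conditions separately and then intersect. One (6 states) tracks the count of `y`s, saturating at 5; the other (4 states) tracks whether and how much of `xxx` has been seen. Each combined state is a pair, one component from each; accept when both components accept. After merging equivalent states the machine shrinks.
With 21 states:
          x    y  
>  q0     q1   q2 
   q1     q3   q2 
   q2     q4   q5 
   q3     q6   q2 
   q4     q7   q5 
   q5     q8   q9 
   q6     q6  q10 
   q7    q10   q5 
   q8    q11   q9 
   q9    q12  q13 
   q10   q10  q14 
   q11   q14   q9 
   q12   q15  q13 
   q13   q16  q17 
   q14   q14  q18 
   q15   q18  q13 
   q16   q19  q17 
   q17   q17  q17 
   q18   q18  q20 
   q19   q20  q17 
 * q20   q20  q17 
(> = start, * = accepting)

start=q0 accept=q20 q0-x->q1 q0-y->q2 q1-x->q3 q1-y->q2 q2-x->q4 q2-y->q5 q3-x->q6 q3-y->q2 q4-x->q7 q4-y->q5 q5-x->q8 q5-y->q9 q6-x->q6 q6-y->q10 q7-x->q10 q7-y->q5 q8-x->q11 q8-y->q9 q9-x->q12 q9-y->q13 q10-x->q10 q10-y->q14 q11-x->q14 q11-y->q9 q12-x->q15 q12-y->q13 q13-x->q16 q13-y->q17 q14-x->q14 q14-y->q18 q15-x->q18 q15-y->q13 q16-x->q19 q16-y->q17 q17-x->q17 q17-y->q17 q18-x->q18 q18-y->q20 q19-x->q20 q19-y->q17 q20-x->q20 q20-y->q17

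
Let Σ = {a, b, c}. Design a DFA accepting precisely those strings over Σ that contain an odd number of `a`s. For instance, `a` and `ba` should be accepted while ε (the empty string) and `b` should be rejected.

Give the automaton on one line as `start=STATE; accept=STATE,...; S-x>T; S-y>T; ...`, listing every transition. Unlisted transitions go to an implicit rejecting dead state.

start=s0; accept=s1; s0-a>s1; s0-b>s0; s0-c>s0; s1-a>s0; s1-b>s1; s1-c>s1

Keep the running count of `a`s modulo 2: each `a` advances along the cycle s0 → s1 → s0 while other symbols loop. Accept at s1.
2 states suffice.
        a   b   c  
>  s0   s1  s0  s0 
 * s1   s0  s1  s1 
(> = start, * = accepting)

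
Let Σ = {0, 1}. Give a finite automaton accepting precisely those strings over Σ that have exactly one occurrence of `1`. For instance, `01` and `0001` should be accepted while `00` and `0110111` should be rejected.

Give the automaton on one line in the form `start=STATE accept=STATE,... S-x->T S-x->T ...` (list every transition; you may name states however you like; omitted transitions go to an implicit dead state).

Count `1`s, saturating at 2: state q0 means no `1` yet, q1 means one `1` seen, q2 means more than one. Each `1` increments (capped at q2); other symbols loop. Accept from {q1}.
3 states suffice.
        0   1  
>  q0   q0  q1 
 * q1   q1  q2 
   q2   q2  q2 
(> = start, * = accepting)

start=q0 accept=q1 q0-0->q0 q0-1->q1 q1-0->q1 q1-1->q2 q2-0->q2 q2-1->q2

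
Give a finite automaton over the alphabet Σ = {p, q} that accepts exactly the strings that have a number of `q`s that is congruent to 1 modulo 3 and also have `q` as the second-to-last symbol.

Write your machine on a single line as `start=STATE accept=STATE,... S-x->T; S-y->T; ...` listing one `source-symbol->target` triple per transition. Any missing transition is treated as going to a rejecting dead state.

Handle the two conditions separately and then intersect. One (3 states) tracks the count of `q`s modulo 3; the other (7 states) tracks the last 2 symbols read. Each combined state is a pair, one component from each; accept when both components accept. After merging equivalent states the machine shrinks.
        p   q  
>  S0   S0  S1 
   S1   S2  S3 
 * S2   S4  S3 
   S3   S3  S5 
   S4   S4  S3 
   S5   S0  S6 
 * S6   S2  S3 
(> = start, * = accepting)

start=S0; accept=S2,S6; S0-p->S0; S0-q->S1; S1-p->S2; S1-q->S3; S2-p->S4; S2-q->S3; S3-p->S3; S3-q->S5; S4-p->S4; S4-q->S3; S5-p->S0; S5-q->S6; S6-p->S2; S6-q->S3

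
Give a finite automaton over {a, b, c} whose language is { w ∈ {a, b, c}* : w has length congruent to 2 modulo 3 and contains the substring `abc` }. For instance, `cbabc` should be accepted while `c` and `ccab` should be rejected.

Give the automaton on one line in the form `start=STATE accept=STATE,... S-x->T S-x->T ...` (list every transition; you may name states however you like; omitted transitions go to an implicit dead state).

Handle the two conditions separately and then intersect. One (3 states) tracks the input length modulo 3; the other (4 states) tracks whether and how much of `abc` has been seen. Each combined state is a pair, one component from each; accept when both components accept.
With 12 states:
          a    b    c  
>  S0     S1   S2   S2 
   S1     S3   S4   S5 
   S2     S3   S5   S5 
   S3     S6   S7   S0 
   S4     S6   S0   S8 
   S5     S6   S0   S0 
   S6     S1   S9   S2 
   S7     S1   S2  S10 
   S8    S10  S10  S10 
   S9     S3   S5  S11 
   S10   S11  S11  S11 
 * S11    S8   S8   S8 
(> = start, * = accepting)

start=S0 accept=S11 S0-a->S1 S0-b->S2 S0-c->S2 S1-a->S3 S1-b->S4 S1-c->S5 S2-a->S3 S2-b->S5 S2-c->S5 S3-a->S6 S3-b->S7 S3-c->S0 S4-a->S6 S4-b->S0 S4-c->S8 S5-a->S6 S5-b->S0 S5-c->S0 S6-a->S1 S6-b->S9 S6-c->S2 S7-a->S1 S7-b->S2 S7-c->S10 S8-a->S10 S8-b->S10 S8-c->S10 S9-a->S3 S9-b->S5 S9-c->S11 S10-a->S11 S10-b->S11 S10-c->S11 S11-a->S8 S11-b->S8 S11-c->S8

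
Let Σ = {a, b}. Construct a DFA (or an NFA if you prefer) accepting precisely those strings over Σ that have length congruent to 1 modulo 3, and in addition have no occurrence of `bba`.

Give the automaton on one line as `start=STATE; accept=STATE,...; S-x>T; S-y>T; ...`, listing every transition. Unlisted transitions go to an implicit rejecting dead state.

start=q0; accept=q1,q2,q9; q0-a>q1; q0-b>q2; q1-a>q3; q1-b>q4; q2-a>q3; q2-b>q5; q3-a>q0; q3-b>q6; q4-a>q0; q4-b>q7; q5-a>q8; q5-b>q7; q6-a>q1; q6-b>q9; q7-a>q8; q7-b>q9; q8-a>q8; q8-b>q8; q9-a>q8; q9-b>q5

Run two small machines in parallel and take their product. One (3 states) tracks the input length modulo 3; the other (4 states) tracks partial matches of the forbidden pattern `bba`. Each combined state is a pair, one component from each; accept when both components accept. Minimizing collapses redundant product states.
        a   b  
>  q0   q1  q2 
 * q1   q3  q4 
 * q2   q3  q5 
   q3   q0  q6 
   q4   q0  q7 
   q5   q8  q7 
   q6   q1  q9 
   q7   q8  q9 
   q8   q8  q8 
 * q9   q8  q5 
(> = start, * = accepting)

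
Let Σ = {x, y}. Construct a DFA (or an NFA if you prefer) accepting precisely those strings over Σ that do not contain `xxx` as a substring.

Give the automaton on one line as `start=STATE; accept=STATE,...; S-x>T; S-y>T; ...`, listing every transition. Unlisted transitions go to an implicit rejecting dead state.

This is the complement of 'contains `xxx`'. Use the same substring-matching states — s0 through s3 holding how much of `xxx` has just been matched — but flip the accepting set: everything except the trap s3 accepts.
With 4 states:
        x   y  
>* s0   s1  s0 
 * s1   s2  s0 
 * s2   s3  s0 
   s3   s3  s3 
(> = start, * = accepting)

start=s0; accept=s0,s1,s2; s0-x>s1; s0-y>s0; s1-x>s2; s1-y>s0; s2-x>s3; s2-y>s0; s3-x>s3; s3-y>s3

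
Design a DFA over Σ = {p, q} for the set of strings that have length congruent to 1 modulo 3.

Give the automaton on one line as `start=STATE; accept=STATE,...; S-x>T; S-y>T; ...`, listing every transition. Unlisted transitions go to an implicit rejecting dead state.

start=A; accept=B; A-p>B; A-q>B; B-p>C; B-q>C; C-p>A; C-q>A

Count input length modulo 3: every symbol advances one step around the cycle A → B → C → A. Accept at B.
With 3 states:
       p  q 
>  A   B  B 
 * B   C  C 
   C   A  A 
(> = start, * = accepting)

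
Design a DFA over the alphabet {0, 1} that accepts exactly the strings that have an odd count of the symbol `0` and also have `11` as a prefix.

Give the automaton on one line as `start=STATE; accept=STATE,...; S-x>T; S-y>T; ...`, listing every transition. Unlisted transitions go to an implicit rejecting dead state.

Build one automaton per condition and run them in lockstep. The first has 2 states tracking the count of `0`s modulo 2; the second has 4 states tracking whether the input so far still matches the prefix `11`. A product state is a pair (one from each), accepting exactly when both do.
A 6-state machine:
        0   1  
>  q0   q1  q2 
   q1   q3  q1 
   q2   q1  q4 
   q3   q1  q3 
   q4   q5  q4 
 * q5   q4  q5 
(> = start, * = accepting)

start=q0; accept=q5; q0-0>q1; q0-1>q2; q1-0>q3; q1-1>q1; q2-0>q1; q2-1>q4; q3-0>q1; q3-1>q3; q4-0>q5; q4-1>q4; q5-0>q4; q5-1>q5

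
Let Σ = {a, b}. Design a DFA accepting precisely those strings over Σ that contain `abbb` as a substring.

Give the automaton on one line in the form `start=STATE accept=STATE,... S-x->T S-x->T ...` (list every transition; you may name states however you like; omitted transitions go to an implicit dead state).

start=q0 accept=q4 q0-a->q1 q0-b->q0 q1-a->q1 q1-b->q2 q2-a->q1 q2-b->q3 q3-a->q1 q3-b->q4 q4-a->q4 q4-b->q4

States q0..q3 record the length of the longest prefix of `abbb` that matches the current input suffix. Reaching q4 means `abbb` has been seen, and we stay there forever. Accept from q4.
A 5-state machine:
        a   b  
>  q0   q1  q0 
   q1   q1  q2 
   q2   q1  q3 
   q3   q1  q4 
 * q4   q4  q4 
(> = start, * = accepting)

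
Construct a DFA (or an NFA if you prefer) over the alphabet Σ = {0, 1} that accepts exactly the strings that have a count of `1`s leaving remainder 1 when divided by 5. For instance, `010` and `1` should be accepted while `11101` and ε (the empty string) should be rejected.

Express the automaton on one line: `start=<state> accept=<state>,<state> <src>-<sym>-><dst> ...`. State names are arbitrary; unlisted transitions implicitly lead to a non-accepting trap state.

The only thing that matters is how many `1`s have appeared, reduced mod 5. Use one state per residue: q0 for 0, …, q4 for 4. Reading `1` moves to the next residue; anything else stays put. q1 is accepting.
5 states suffice.
        0   1  
>  q0   q0  q1 
 * q1   q1  q2 
   q2   q2  q3 
   q3   q3  q4 
   q4   q4  q0 
(> = start, * = accepting)

start=q0 accept=q1 q0-0->q0 q0-1->q1 q1-0->q1 q1-1->q2 q2-0->q2 q2-1->q3 q3-0->q3 q3-1->q4 q4-0->q4 q4-1->q0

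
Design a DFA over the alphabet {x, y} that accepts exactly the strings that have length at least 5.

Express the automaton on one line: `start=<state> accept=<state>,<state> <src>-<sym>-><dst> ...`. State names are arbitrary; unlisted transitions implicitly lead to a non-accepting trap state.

Count input length up to 6: every symbol moves from S0 toward S6, which means 'more than 5' and absorbs. Accept from {S5, S6}.
A 7-state machine:
        x   y  
>  S0   S1  S1 
   S1   S2  S2 
   S2   S3  S3 
   S3   S4  S4 
   S4   S5  S5 
 * S5   S6  S6 
 * S6   S6  S6 
(> = start, * = accepting)

start=S0 accept=S5,S6 S0-x->S1 S0-y->S1 S1-x->S2 S1-y->S2 S2-x->S3 S2-y->S3 S3-x->S4 S3-y->S4 S4-x->S5 S4-y->S5 S5-x->S6 S5-y->S6 S6-x->S6 S6-y->S6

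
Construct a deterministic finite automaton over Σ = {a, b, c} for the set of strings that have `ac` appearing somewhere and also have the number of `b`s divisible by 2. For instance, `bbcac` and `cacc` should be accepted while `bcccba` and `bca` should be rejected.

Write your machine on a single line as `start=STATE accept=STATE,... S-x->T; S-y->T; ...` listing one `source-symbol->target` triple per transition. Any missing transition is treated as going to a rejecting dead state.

start=S0; accept=S3; S0-a->S1; S0-b->S2; S0-c->S0; S1-a->S1; S1-b->S2; S1-c->S3; S2-a->S4; S2-b->S0; S2-c->S2; S3-a->S3; S3-b->S5; S3-c->S3; S4-a->S4; S4-b->S0; S4-c->S5; S5-a->S5; S5-b->S3; S5-c->S5

Handle the two conditions separately and then intersect. The first has 3 states tracking whether and how much of `ac` has been seen; the second has 2 states tracking the count of `b`s modulo 2. A product state is a pair (one from each), accepting exactly when both do.
        a   b   c  
>  S0   S1  S2  S0 
   S1   S1  S2  S3 
   S2   S4  S0  S2 
 * S3   S3  S5  S3 
   S4   S4  S0  S5 
   S5   S5  S3  S5 
(> = start, * = accepting)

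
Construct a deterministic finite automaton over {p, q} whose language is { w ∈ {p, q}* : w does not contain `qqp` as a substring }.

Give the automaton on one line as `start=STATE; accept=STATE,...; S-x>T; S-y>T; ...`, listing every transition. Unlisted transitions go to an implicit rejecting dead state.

start=S0; accept=S0,S1,S2; S0-p>S0; S0-q>S1; S1-p>S0; S1-q>S2; S2-p>S3; S2-q>S2; S3-p>S3; S3-q>S3

Track partial matches of the forbidden pattern `qqp`. State S3 is a dead state reached once `qqp` has occurred; every other state accepts. S0 means no part of `qqp` is currently matched.
With 4 states:
        p   q  
>* S0   S0  S1 
 * S1   S0  S2 
 * S2   S3  S2 
   S3   S3  S3 
(> = start, * = accepting)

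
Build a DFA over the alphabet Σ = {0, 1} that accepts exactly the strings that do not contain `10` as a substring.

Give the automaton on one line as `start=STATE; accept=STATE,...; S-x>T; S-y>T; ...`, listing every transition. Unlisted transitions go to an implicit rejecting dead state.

start=S0; accept=S0,S1; S0-0>S0; S0-1>S1; S1-0>S2; S1-1>S1; S2-0>S2; S2-1>S2

Track partial matches of the forbidden pattern `10`. State S2 is a dead state reached once `10` has occurred; every other state accepts. S0 means no part of `10` is currently matched.
3 states suffice.
        0   1  
>* S0   S0  S1 
 * S1   S2  S1 
   S2   S2  S2 
(> = start, * = accepting)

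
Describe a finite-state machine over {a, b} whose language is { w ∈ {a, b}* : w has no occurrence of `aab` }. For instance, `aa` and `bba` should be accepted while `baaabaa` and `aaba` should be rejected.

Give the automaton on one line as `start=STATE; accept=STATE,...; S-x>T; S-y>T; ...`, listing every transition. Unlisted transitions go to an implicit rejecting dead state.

Track partial matches of the forbidden pattern `aab`. State s3 is a dead state reached once `aab` has occurred; every other state accepts. s0 means no part of `aab` is currently matched.
A 4-state machine:
        a   b  
>* s0   s1  s0 
 * s1   s2  s0 
 * s2   s2  s3 
   s3   s3  s3 
(> = start, * = accepting)

start=s0; accept=s0,s1,s2; s0-a>s1; s0-b>s0; s1-a>s2; s1-b>s0; s2-a>s2; s2-b>s3; s3-a>s3; s3-b>s3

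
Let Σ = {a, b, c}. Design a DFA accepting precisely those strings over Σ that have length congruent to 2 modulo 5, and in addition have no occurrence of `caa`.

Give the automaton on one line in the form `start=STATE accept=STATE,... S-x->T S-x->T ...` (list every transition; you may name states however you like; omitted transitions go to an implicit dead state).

start=q0 accept=q3,q4,q5 q0-a->q1 q0-b->q1 q0-c->q2 q1-a->q3 q1-b->q3 q1-c->q4 q2-a->q5 q2-b->q3 q2-c->q4 q3-a->q6 q3-b->q6 q3-c->q7 q4-a->q8 q4-b->q6 q4-c->q7 q5-a->q9 q5-b->q6 q5-c->q7 q6-a->q10 q6-b->q10 q6-c->q11 q7-a->q12 q7-b->q10 q7-c->q11 q8-a->q9 q8-b->q10 q8-c->q11 q9-a->q9 q9-b->q9 q9-c->q9 q10-a->q0 q10-b->q0 q10-c->q13 q11-a->q14 q11-b->q0 q11-c->q13 q12-a->q9 q12-b->q0 q12-c->q13 q13-a->q15 q13-b->q1 q13-c->q2 q14-a->q9 q14-b->q1 q14-c->q2 q15-a->q9 q15-b->q3 q15-c->q4

Build one automaton per condition and run them in lockstep. The first has 5 states tracking the input length modulo 5; the second has 4 states tracking partial matches of the forbidden pattern `caa`. A product state is a pair (one from each), accepting exactly when both do. After merging equivalent states the machine shrinks.
          a    b    c  
>  q0     q1   q1   q2 
   q1     q3   q3   q4 
   q2     q5   q3   q4 
 * q3     q6   q6   q7 
 * q4     q8   q6   q7 
 * q5     q9   q6   q7 
   q6    q10  q10  q11 
   q7    q12  q10  q11 
   q8     q9  q10  q11 
   q9     q9   q9   q9 
   q10    q0   q0  q13 
   q11   q14   q0  q13 
   q12    q9   q0  q13 
   q13   q15   q1   q2 
   q14    q9   q1   q2 
   q15    q9   q3   q4 
(> = start, * = accepting)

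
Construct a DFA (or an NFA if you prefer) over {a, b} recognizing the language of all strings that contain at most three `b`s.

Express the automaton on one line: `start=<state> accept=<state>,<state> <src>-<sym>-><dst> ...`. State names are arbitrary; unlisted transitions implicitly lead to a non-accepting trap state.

start=q0 accept=q0,q1,q2,q3 q0-a->q0 q0-b->q1 q1-a->q1 q1-b->q2 q2-a->q2 q2-b->q3 q3-a->q3 q3-b->q4 q4-a->q4 q4-b->q4

Only the number of `b`s matters, and only up to 4. Make a chain q0 → q1 → q2 → q3 → q4 advanced by each `b` (with q4 absorbing); every other symbol self-loops. The accepting set is {q0, q1, q2, q3}.
With 5 states:
        a   b  
>* q0   q0  q1 
 * q1   q1  q2 
 * q2   q2  q3 
 * q3   q3  q4 
   q4   q4  q4 
(> = start, * = accepting)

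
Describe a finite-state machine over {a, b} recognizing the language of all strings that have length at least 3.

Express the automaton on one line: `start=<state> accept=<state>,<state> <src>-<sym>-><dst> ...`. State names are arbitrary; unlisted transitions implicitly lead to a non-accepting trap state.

We only need to distinguish lengths 0, 1, …, 3, and '>3'. Chain s0 → s1 → s2 → s3 → s4 on every symbol, with s4 looping. Accepting states: {s3, s4}.
A 5-state machine:
        a   b  
>  s0   s1  s1 
   s1   s2  s2 
   s2   s3  s3 
 * s3   s4  s4 
 * s4   s4  s4 
(> = start, * = accepting)

start=s0 accept=s3,s4 s0-a->s1 s0-b->s1 s1-a->s2 s1-b->s2 s2-a->s3 s2-b->s3 s3-a->s4 s3-b->s4 s4-a->s4 s4-b->s4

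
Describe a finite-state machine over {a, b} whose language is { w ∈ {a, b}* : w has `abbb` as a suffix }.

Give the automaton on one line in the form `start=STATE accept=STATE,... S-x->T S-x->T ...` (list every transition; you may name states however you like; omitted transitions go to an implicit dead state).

start=S0 accept=S4 S0-a->S1 S0-b->S0 S1-a->S1 S1-b->S2 S2-a->S1 S2-b->S3 S3-a->S1 S3-b->S4 S4-a->S1 S4-b->S0

Remember how much of `abbb` the current input suffix matches. State S0 means no match yet; S1 means the last symbol is `a`; S2 means the last 2 symbols are `ab`; S3 means the last 3 symbols are `abb`; S4 means the last 4 symbols are `abbb`. Only S4 accepts. On a mismatch, fall back to the longest proper suffix that is still a prefix of `abbb`.
        a   b  
>  S0   S1  S0 
   S1   S1  S2 
   S2   S1  S3 
   S3   S1  S4 
 * S4   S1  S0 
(> = start, * = accepting)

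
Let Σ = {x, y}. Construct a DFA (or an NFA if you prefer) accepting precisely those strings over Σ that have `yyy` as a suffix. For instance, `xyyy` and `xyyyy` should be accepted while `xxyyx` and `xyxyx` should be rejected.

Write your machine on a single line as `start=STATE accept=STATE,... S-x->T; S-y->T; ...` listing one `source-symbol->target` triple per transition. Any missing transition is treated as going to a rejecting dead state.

start=s0; accept=s3; s0-x->s0; s0-y->s1; s1-x->s0; s1-y->s2; s2-x->s0; s2-y->s3; s3-x->s0; s3-y->s3

Remember how much of `yyy` the current input suffix matches. State s0 means no match yet; s1 means the last symbol is `y`; s2 means the last 2 symbols are `yy`; s3 means the last 3 symbols are `yyy`. Only s3 accepts. On a mismatch, fall back to the longest proper suffix that is still a prefix of `yyy`.
With 4 states:
        x   y  
>  s0   s0  s1 
   s1   s0  s2 
   s2   s0  s3 
 * s3   s0  s3 
(> = start, * = accepting)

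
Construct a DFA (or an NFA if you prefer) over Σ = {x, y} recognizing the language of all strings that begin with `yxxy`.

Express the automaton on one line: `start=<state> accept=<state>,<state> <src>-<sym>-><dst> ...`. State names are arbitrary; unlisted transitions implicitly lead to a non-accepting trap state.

start=q0 accept=q4 q0-x->q5 q0-y->q1 q1-x->q2 q1-y->q5 q2-x->q3 q2-y->q5 q3-x->q5 q3-y->q4 q4-x->q4 q4-y->q4 q5-x->q5 q5-y->q5

Check the first 4 symbols one by one: q0 through q3 record how many have matched `yxxy` so far; any wrong symbol goes to the dead state q5. After all 4 match we enter the accepting sink q4.
        x   y  
>  q0   q5  q1 
   q1   q2  q5 
   q2   q3  q5 
   q3   q5  q4 
 * q4   q4  q4 
   q5   q5  q5 
(> = start, * = accepting)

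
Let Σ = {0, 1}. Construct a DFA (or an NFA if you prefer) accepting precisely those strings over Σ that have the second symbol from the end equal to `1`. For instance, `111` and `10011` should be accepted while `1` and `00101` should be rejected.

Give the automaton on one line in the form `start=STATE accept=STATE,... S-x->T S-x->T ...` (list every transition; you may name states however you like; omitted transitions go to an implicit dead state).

start=S0 accept=S5,S6 S0-0->S1 S0-1->S2 S1-0->S3 S1-1->S4 S2-0->S5 S2-1->S6 S3-0->S3 S3-1->S4 S4-0->S5 S4-1->S6 S5-0->S3 S5-1->S4 S6-0->S5 S6-1->S6

A DFA must remember the last 2 symbols (since which symbol is second-to-last isn't known until the input ends). Use one state per possible window of the last ≤2 symbols; accept from those whose window starts with `1`.
A 7-state machine:
        0   1  
>  S0   S1  S2 
   S1   S3  S4 
   S2   S5  S6 
   S3   S3  S4 
   S4   S5  S6 
 * S5   S3  S4 
 * S6   S5  S6 
(> = start, * = accepting)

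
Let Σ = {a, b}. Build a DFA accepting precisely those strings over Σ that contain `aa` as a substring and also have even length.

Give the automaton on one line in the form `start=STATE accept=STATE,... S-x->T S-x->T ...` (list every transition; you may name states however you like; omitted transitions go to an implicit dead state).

Build one automaton per condition and run them in lockstep. The first has 3 states tracking whether and how much of `aa` has been seen; the second has 2 states tracking the input length modulo 2. A product state is a pair (one from each), accepting exactly when both do.
With 6 states:
        a   b  
>  S0   S1  S2 
   S1   S3  S0 
   S2   S4  S0 
 * S3   S5  S5 
   S4   S5  S2 
   S5   S3  S3 
(> = start, * = accepting)

start=S0 accept=S3 S0-a->S1 S0-b->S2 S1-a->S3 S1-b->S0 S2-a->S4 S2-b->S0 S3-a->S5 S3-b->S5 S4-a->S5 S4-b->S2 S5-a->S3 S5-b->S3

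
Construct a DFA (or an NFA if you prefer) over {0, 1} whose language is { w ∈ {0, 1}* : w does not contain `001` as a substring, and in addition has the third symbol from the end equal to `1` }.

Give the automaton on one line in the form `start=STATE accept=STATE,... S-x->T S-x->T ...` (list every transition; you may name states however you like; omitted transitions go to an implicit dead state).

Handle the two conditions separately and then intersect. One (4 states) tracks partial matches of the forbidden pattern `001`; the other (15 states) tracks the last 3 symbols read. Each combined state is a pair, one component from each; accept when both components accept.
22 states suffice.
          0    1  
>  S0     S1   S2 
   S1     S3   S4 
   S2     S5   S6 
   S3     S7   S8 
   S4     S9  S10 
   S5    S11  S12 
   S6    S13  S14 
   S7     S7   S8 
   S8    S15  S16 
   S9    S11  S12 
   S10   S13  S14 
 * S11    S7   S8 
 * S12    S9  S10 
 * S13   S11  S12 
 * S14   S13  S14 
   S15   S17  S18 
   S16   S19  S20 
   S17   S21   S8 
   S18   S15  S16 
   S19   S17  S18 
   S20   S19  S20 
   S21   S21   S8 
(> = start, * = accepting)

start=S0 accept=S11,S12,S13,S14 S0-0->S1 S0-1->S2 S1-0->S3 S1-1->S4 S2-0->S5 S2-1->S6 S3-0->S7 S3-1->S8 S4-0->S9 S4-1->S10 S5-0->S11 S5-1->S12 S6-0->S13 S6-1->S14 S7-0->S7 S7-1->S8 S8-0->S15 S8-1->S16 S9-0->S11 S9-1->S12 S10-0->S13 S10-1->S14 S11-0->S7 S11-1->S8 S12-0->S9 S12-1->S10 S13-0->S11 S13-1->S12 S14-0->S13 S14-1->S14 S15-0->S17 S15-1->S18 S16-0->S19 S16-1->S20 S17-0->S21 S17-1->S8 S18-0->S15 S18-1->S16 S19-0->S17 S19-1->S18 S20-0->S19 S20-1->S20 S21-0->S21 S21-1->S8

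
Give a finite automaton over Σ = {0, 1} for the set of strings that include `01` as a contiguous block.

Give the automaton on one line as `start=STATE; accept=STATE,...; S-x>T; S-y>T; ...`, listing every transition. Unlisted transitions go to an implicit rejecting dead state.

start=S0; accept=S2; S0-0>S1; S0-1>S0; S1-0>S1; S1-1>S2; S2-0>S2; S2-1>S2

States S0..S1 record the length of the longest prefix of `01` that matches the current input suffix. Reaching S2 means `01` has been seen, and we stay there forever. Accept from S2.
        0   1  
>  S0   S1  S0 
   S1   S1  S2 
 * S2   S2  S2 
(> = start, * = accepting)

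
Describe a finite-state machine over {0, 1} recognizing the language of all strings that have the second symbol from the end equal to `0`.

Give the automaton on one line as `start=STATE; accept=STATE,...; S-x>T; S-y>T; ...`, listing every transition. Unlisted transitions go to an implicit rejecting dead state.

start=A; accept=D,E; A-0>B; A-1>C; B-0>D; B-1>E; C-0>F; C-1>G; D-0>D; D-1>E; E-0>F; E-1>G; F-0>D; F-1>E; G-0>F; G-1>G

A DFA must remember the last 2 symbols (since which symbol is second-to-last isn't known until the input ends). Use one state per possible window of the last ≤2 symbols; accept from those whose window starts with `0`.
A 7-state machine:
       0  1 
>  A   B  C 
   B   D  E 
   C   F  G 
 * D   D  E 
 * E   F  G 
   F   D  E 
   G   F  G 
(> = start, * = accepting)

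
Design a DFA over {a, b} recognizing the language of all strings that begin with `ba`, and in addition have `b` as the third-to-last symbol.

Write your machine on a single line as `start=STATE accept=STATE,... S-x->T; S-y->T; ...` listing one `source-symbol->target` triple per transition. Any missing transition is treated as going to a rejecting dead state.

Handle the two conditions separately and then intersect. The first has 4 states tracking whether the input so far still matches the prefix `ba`; the second has 15 states tracking the last 3 symbols read. A product state is a pair (one from each), accepting exactly when both do.
23 states suffice.
          a    b  
>  s0     s1   s2 
   s1     s3   s4 
   s2     s5   s6 
   s3     s7   s8 
   s4     s9  s10 
   s5    s11  s12 
   s6    s13  s14 
   s7     s7   s8 
   s8     s9  s10 
   s9    s15  s16 
   s10   s13  s14 
 * s11   s17  s18 
 * s12   s19  s20 
   s13   s15  s16 
   s14   s13  s14 
   s15    s7   s8 
   s16    s9  s10 
   s17   s17  s18 
   s18   s19  s20 
   s19   s11  s12 
   s20   s21  s22 
 * s21   s11  s12 
 * s22   s21  s22 
(> = start, * = accepting)

start=s0; accept=s11,s12,s21,s22; s0-a->s1; s0-b->s2; s1-a->s3; s1-b->s4; s2-a->s5; s2-b->s6; s3-a->s7; s3-b->s8; s4-a->s9; s4-b->s10; s5-a->s11; s5-b->s12; s6-a->s13; s6-b->s14; s7-a->s7; s7-b->s8; s8-a->s9; s8-b->s10; s9-a->s15; s9-b->s16; s10-a->s13; s10-b->s14; s11-a->s17; s11-b->s18; s12-a->s19; s12-b->s20; s13-a->s15; s13-b->s16; s14-a->s13; s14-b->s14; s15-a->s7; s15-b->s8; s16-a->s9; s16-b->s10; s17-a->s17; s17-b->s18; s18-a->s19; s18-b->s20; s19-a->s11; s19-b->s12; s20-a->s21; s20-b->s22; s21-a->s11; s21-b->s12; s22-a->s21; s22-b->s22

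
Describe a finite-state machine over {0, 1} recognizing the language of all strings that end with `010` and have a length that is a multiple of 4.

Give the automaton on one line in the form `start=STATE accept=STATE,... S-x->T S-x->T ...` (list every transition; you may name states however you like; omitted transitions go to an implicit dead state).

start=q0 accept=q6 q0-0->q1 q0-1->q1 q1-0->q2 q1-1->q3 q2-0->q4 q2-1->q5 q3-0->q4 q3-1->q4 q4-0->q0 q4-1->q0 q5-0->q6 q5-1->q0 q6-0->q1 q6-1->q1

Handle the two conditions separately and then intersect. One (4 states) tracks how much of the suffix `010` has currently been matched; the other (4 states) tracks the input length modulo 4. Each combined state is a pair, one component from each; accept when both components accept. Minimizing collapses redundant product states.
7 states suffice.
        0   1  
>  q0   q1  q1 
   q1   q2  q3 
   q2   q4  q5 
   q3   q4  q4 
   q4   q0  q0 
   q5   q6  q0 
 * q6   q1  q1 
(> = start, * = accepting)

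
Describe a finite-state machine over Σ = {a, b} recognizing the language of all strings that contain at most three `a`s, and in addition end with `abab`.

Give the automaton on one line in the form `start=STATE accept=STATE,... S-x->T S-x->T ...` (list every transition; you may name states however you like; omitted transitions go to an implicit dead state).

start=S0 accept=S9,S10 S0-a->S1 S0-b->S0 S1-a->S2 S1-b->S3 S2-a->S4 S2-b->S5 S3-a->S6 S3-b->S7 S4-a->S4 S4-b->S4 S5-a->S8 S5-b->S4 S6-a->S4 S6-b->S9 S7-a->S2 S7-b->S7 S8-a->S4 S8-b->S10 S9-a->S8 S9-b->S4 S10-a->S4 S10-b->S4

Run two small machines in parallel and take their product. The first has 5 states tracking the count of `a`s, saturating at 4; the second has 5 states tracking how much of the suffix `abab` has currently been matched. A product state is a pair (one from each), accepting exactly when both do. After merging equivalent states the machine shrinks.
An 11-state machine:
          a    b  
>  S0     S1   S0 
   S1     S2   S3 
   S2     S4   S5 
   S3     S6   S7 
   S4     S4   S4 
   S5     S8   S4 
   S6     S4   S9 
   S7     S2   S7 
   S8     S4  S10 
 * S9     S8   S4 
 * S10    S4   S4 
(> = start, * = accepting)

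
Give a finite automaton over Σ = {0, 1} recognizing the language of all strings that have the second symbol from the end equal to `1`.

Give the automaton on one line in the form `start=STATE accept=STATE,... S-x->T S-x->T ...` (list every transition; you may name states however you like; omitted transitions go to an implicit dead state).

A DFA must remember the last 2 symbols (since which symbol is second-to-last isn't known until the input ends). Use one state per possible window of the last ≤2 symbols; accept from those whose window starts with `1`.
7 states suffice.
        0   1  
>  q0   q1  q2 
   q1   q3  q4 
   q2   q5  q6 
   q3   q3  q4 
   q4   q5  q6 
 * q5   q3  q4 
 * q6   q5  q6 
(> = start, * = accepting)

start=q0 accept=q5,q6 q0-0->q1 q0-1->q2 q1-0->q3 q1-1->q4 q2-0->q5 q2-1->q6 q3-0->q3 q3-1->q4 q4-0->q5 q4-1->q6 q5-0->q3 q5-1->q4 q6-0->q5 q6-1->q6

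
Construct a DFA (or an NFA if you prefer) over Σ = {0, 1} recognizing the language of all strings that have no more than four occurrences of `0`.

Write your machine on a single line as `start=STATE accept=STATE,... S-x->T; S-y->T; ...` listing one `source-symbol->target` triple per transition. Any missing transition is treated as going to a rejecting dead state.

Only the number of `0`s matters, and only up to 5. Make a chain s0 → s1 → s2 → s3 → s4 → s5 advanced by each `0` (with s5 absorbing); every other symbol self-loops. The accepting set is {s0, s1, s2, s3, s4}.
        0   1  
>* s0   s1  s0 
 * s1   s2  s1 
 * s2   s3  s2 
 * s3   s4  s3 
 * s4   s5  s4 
   s5   s5  s5 
(> = start, * = accepting)

start=s0; accept=s0,s1,s2,s3,s4; s0-0->s1; s0-1->s0; s1-0->s2; s1-1->s1; s2-0->s3; s2-1->s2; s3-0->s4; s3-1->s3; s4-0->s5; s4-1->s4; s5-0->s5; s5-1->s5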